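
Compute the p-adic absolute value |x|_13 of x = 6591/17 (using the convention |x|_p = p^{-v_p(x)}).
|6591/17|_13 = 1/2197

Step 1 — compute v_13(x) by factoring powers of 13 out of the numerator and denominator: v_13(6591/17) = 3. Step 2 — apply |x|_p = p^{-v_p(x)} = 13^{-3} = 1/2197.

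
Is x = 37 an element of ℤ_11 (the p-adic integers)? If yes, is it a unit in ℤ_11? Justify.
x ∈ ℤ_11^× (unit); v_11(x) = 0

ℤ_11 = {x ∈ ℚ_11 : v_11(x) ≥ 0} and ℤ_11^× = {x ∈ ℤ_11 : v_11(x) = 0}. Here v_11(37) = v_11(num) − v_11(den) = 0; compare against these criteria.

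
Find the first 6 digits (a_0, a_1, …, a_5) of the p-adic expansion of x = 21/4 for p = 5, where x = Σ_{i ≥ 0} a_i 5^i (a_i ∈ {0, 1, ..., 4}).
(a_0, …, a_5) = (4, 4, 3, 3, 3, 3)

v_5(21/4) = 0 (numerator and denominator both coprime to 5), so x ∈ ℤ_5^×. Compute digits iteratively via a_i = x_i mod 5, x_{i+1} = (x_i − a_i)/5, with x_0 = x:
  x_0 = 21/4;  a_0 = 4;  x_1 = (x_0 − 4)/5 = 1/4
  x_1 = 1/4;  a_1 = 4;  x_2 = (x_1 − 4)/5 = -3/4
  x_2 = -3/4;  a_2 = 3;  x_3 = (x_2 − 3)/5 = -3/4
  x_3 = -3/4;  a_3 = 3;  x_4 = (x_3 − 3)/5 = -3/4
  x_4 = -3/4;  a_4 = 3;  x_5 = (x_4 − 3)/5 = -3/4
  x_5 = -3/4;  a_5 = 3;  x_6 = (x_5 − 3)/5 = -3/4
Digits: (4, 4, 3, 3, 3, 3).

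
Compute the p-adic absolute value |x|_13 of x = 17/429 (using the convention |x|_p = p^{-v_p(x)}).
|17/429|_13 = 13

Step 1 — compute v_13(x) by factoring powers of 13 out of the numerator and denominator: v_13(17/429) = -1. Step 2 — apply |x|_p = p^{-v_p(x)} = 13^{1} = 13.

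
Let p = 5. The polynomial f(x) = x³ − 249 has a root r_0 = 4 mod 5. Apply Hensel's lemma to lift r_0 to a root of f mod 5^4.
r_3 = 499 (mod 625)

Hensel: r_{i+1} = r_i − f(r_i)/f′(r_i) mod 5^{i+2}, where f′(x) = 3x². Iterate:
  r_0 = 4 (mod 5)
  r_1 = 24 (mod 25)
  r_2 = 124 (mod 125)
  r_3 = 499 (mod 625)
Final: r = 499 with f(r) ≡ 0 mod 5^4.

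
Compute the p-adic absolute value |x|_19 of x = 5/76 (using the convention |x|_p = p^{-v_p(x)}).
|5/76|_19 = 19

Step 1 — compute v_19(x) by factoring powers of 19 out of the numerator and denominator: v_19(5/76) = -1. Step 2 — apply |x|_p = p^{-v_p(x)} = 19^{1} = 19.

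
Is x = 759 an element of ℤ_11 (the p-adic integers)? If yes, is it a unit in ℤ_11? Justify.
x ∈ ℤ_11 but not a unit; v_11(x) = 1 > 0

ℤ_11 = {x ∈ ℚ_11 : v_11(x) ≥ 0} and ℤ_11^× = {x ∈ ℤ_11 : v_11(x) = 0}. Here v_11(759) = v_11(num) − v_11(den) = 1; compare against these criteria.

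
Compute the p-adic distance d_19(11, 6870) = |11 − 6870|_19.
d_19(11, 6870) = 1/6859

Step 1 — x − y = 11 − 6870 = -6859. Step 2 — v_19(-6859) = 3 (factor: -6859 = −(19^3 · 1); the sign does not affect v_p). Step 3 — |x − y|_19 = 19^{-3} = 1/6859.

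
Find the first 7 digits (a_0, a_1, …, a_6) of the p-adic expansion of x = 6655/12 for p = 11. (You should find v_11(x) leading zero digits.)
(a_0, …, a_6) = (0, 0, 0, 5, 6, 4, 6)

v_11(6655/12) = 3, so a_0 = ... = a_2 = 0. Factor out: x = 11^3 · u with u = 5/12 a unit in ℤ_11. Expand u iteratively via a_{v+i} = u_i mod 11, u_{i+1} = (u_i − a_{v+i})/11:
  u_0 = 5/12;  a_3 = 5;  u_1 = (u_0 − 5)/11 = -5/12
  u_1 = -5/12;  a_4 = 6;  u_2 = (u_1 − 6)/11 = -7/12
  u_2 = -7/12;  a_5 = 4;  u_3 = (u_2 − 4)/11 = -5/12
  u_3 = -5/12;  a_6 = 6;  u_4 = (u_3 − 6)/11 = -7/12
Digits: (0, 0, 0, 5, 6, 4, 6).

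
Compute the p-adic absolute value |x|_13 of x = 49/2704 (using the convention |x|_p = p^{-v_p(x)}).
|49/2704|_13 = 169

Step 1 — compute v_13(x) by factoring powers of 13 out of the numerator and denominator: v_13(49/2704) = -2. Step 2 — apply |x|_p = p^{-v_p(x)} = 13^{2} = 169.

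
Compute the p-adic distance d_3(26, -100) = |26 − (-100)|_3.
d_3(26, -100) = 1/9

Step 1 — x − y = 26 − (-100) = 126. Step 2 — v_3(126) = 2 (factor: 126 = (3^2 · 14); the sign does not affect v_p). Step 3 — |x − y|_3 = 3^{-2} = 1/9.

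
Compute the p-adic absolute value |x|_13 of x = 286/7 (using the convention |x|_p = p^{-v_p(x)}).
|286/7|_13 = 1/13

Step 1 — compute v_13(x) by factoring powers of 13 out of the numerator and denominator: v_13(286/7) = 1. Step 2 — apply |x|_p = p^{-v_p(x)} = 13^{-1} = 1/13.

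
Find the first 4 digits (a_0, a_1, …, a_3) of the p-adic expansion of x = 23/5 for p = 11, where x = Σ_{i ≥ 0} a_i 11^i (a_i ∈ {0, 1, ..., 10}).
(a_0, …, a_3) = (9, 4, 4, 4)

v_11(23/5) = 0 (numerator and denominator both coprime to 11), so x ∈ ℤ_11^×. Compute digits iteratively via a_i = x_i mod 11, x_{i+1} = (x_i − a_i)/11, with x_0 = x:
  x_0 = 23/5;  a_0 = 9;  x_1 = (x_0 − 9)/11 = -2/5
  x_1 = -2/5;  a_1 = 4;  x_2 = (x_1 − 4)/11 = -2/5
  x_2 = -2/5;  a_2 = 4;  x_3 = (x_2 − 4)/11 = -2/5
  x_3 = -2/5;  a_3 = 4;  x_4 = (x_3 − 4)/11 = -2/5
Digits: (9, 4, 4, 4).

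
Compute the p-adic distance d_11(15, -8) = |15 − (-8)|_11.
d_11(15, -8) = 1

Step 1 — x − y = 15 − (-8) = 23. Step 2 — v_11(23) = 0 (factor: 23 = (11^0 · 23); the sign does not affect v_p). Step 3 — |x − y|_11 = 11^{0} = 1.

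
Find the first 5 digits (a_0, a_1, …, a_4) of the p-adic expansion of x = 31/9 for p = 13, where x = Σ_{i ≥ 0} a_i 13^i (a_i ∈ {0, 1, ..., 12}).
(a_0, …, a_4) = (2, 3, 7, 11, 2)

v_13(31/9) = 0 (numerator and denominator both coprime to 13), so x ∈ ℤ_13^×. Compute digits iteratively via a_i = x_i mod 13, x_{i+1} = (x_i − a_i)/13, with x_0 = x:
  x_0 = 31/9;  a_0 = 2;  x_1 = (x_0 − 2)/13 = 1/9
  x_1 = 1/9;  a_1 = 3;  x_2 = (x_1 − 3)/13 = -2/9
  x_2 = -2/9;  a_2 = 7;  x_3 = (x_2 − 7)/13 = -5/9
  x_3 = -5/9;  a_3 = 11;  x_4 = (x_3 − 11)/13 = -8/9
  x_4 = -8/9;  a_4 = 2;  x_5 = (x_4 − 2)/13 = -2/9
Digits: (2, 3, 7, 11, 2).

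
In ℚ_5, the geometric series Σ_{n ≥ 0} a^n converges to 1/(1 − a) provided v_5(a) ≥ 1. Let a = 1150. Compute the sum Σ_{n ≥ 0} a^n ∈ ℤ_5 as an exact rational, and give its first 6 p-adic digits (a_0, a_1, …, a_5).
Σ a^n = 1/(1 − a) = -1/1149;  first 6 digits = (1, 0, 1, 4, 2, 3)

v_5(a) = 2 ≥ 1, so the series converges in ℤ_5 to 1/(1 − a) = 1/(1 − 1150) = -1/1149. Expand this rational in ℤ_5: compute digits iteratively via d_i = x_i mod 5, x_{i+1} = (x_i − d_i)/5. The first 6 digits are (1, 0, 1, 4, 2, 3).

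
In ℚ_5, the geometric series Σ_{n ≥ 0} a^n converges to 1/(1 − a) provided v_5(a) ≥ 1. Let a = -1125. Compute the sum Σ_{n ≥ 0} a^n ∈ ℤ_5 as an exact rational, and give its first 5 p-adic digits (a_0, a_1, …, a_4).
Σ a^n = 1/(1 − a) = 1/1126;  first 5 digits = (1, 0, 0, 1, 3)

v_5(a) = 3 ≥ 1, so the series converges in ℤ_5 to 1/(1 − a) = 1/(1 − (-1125)) = 1/1126. Expand this rational in ℤ_5: compute digits iteratively via d_i = x_i mod 5, x_{i+1} = (x_i − d_i)/5. The first 5 digits are (1, 0, 0, 1, 3).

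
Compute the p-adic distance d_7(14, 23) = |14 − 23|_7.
d_7(14, 23) = 1

Step 1 — x − y = 14 − 23 = -9. Step 2 — v_7(-9) = 0 (factor: -9 = −(7^0 · 9); the sign does not affect v_p). Step 3 — |x − y|_7 = 7^{0} = 1.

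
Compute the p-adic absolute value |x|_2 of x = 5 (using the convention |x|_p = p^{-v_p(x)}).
|5|_2 = 1

Step 1 — compute v_2(x) by factoring powers of 2 out of the numerator and denominator: v_2(5) = 0. Step 2 — apply |x|_p = p^{-v_p(x)} = 2^{0} = 1.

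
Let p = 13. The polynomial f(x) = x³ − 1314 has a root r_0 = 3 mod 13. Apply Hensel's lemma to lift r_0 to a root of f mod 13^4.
r_3 = 4501 (mod 28561)

Hensel: r_{i+1} = r_i − f(r_i)/f′(r_i) mod 13^{i+2}, where f′(x) = 3x². Iterate:
  r_0 = 3 (mod 13)
  r_1 = 107 (mod 169)
  r_2 = 107 (mod 2197)
  r_3 = 4501 (mod 28561)
Final: r = 4501 with f(r) ≡ 0 mod 13^4.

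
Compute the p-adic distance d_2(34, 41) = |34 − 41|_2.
d_2(34, 41) = 1

Step 1 — x − y = 34 − 41 = -7. Step 2 — v_2(-7) = 0 (factor: -7 = −(2^0 · 7); the sign does not affect v_p). Step 3 — |x − y|_2 = 2^{0} = 1.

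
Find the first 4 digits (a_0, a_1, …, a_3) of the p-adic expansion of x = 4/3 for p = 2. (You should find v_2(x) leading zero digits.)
(a_0, …, a_3) = (0, 0, 1, 1)

v_2(4/3) = 2, so a_0 = ... = a_1 = 0. Factor out: x = 2^2 · u with u = 1/3 a unit in ℤ_2. Expand u iteratively via a_{v+i} = u_i mod 2, u_{i+1} = (u_i − a_{v+i})/2:
  u_0 = 1/3;  a_2 = 1;  u_1 = (u_0 − 1)/2 = -1/3
  u_1 = -1/3;  a_3 = 1;  u_2 = (u_1 − 1)/2 = -2/3
Digits: (0, 0, 1, 1).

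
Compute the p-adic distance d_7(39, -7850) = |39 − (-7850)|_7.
d_7(39, -7850) = 1/343

Step 1 — x − y = 39 − (-7850) = 7889. Step 2 — v_7(7889) = 3 (factor: 7889 = (7^3 · 23); the sign does not affect v_p). Step 3 — |x − y|_7 = 7^{-3} = 1/343.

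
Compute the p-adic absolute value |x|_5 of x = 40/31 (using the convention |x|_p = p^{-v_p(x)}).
|40/31|_5 = 1/5

Step 1 — compute v_5(x) by factoring powers of 5 out of the numerator and denominator: v_5(40/31) = 1. Step 2 — apply |x|_p = p^{-v_p(x)} = 5^{-1} = 1/5.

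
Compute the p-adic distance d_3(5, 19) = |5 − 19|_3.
d_3(5, 19) = 1

Step 1 — x − y = 5 − 19 = -14. Step 2 — v_3(-14) = 0 (factor: -14 = −(3^0 · 14); the sign does not affect v_p). Step 3 — |x − y|_3 = 3^{0} = 1.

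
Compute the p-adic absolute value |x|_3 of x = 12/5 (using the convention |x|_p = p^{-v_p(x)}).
|12/5|_3 = 1/3

Step 1 — compute v_3(x) by factoring powers of 3 out of the numerator and denominator: v_3(12/5) = 1. Step 2 — apply |x|_p = p^{-v_p(x)} = 3^{-1} = 1/3.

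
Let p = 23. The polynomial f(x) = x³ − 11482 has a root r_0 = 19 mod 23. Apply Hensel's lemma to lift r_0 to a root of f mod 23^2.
r_1 = 479 (mod 529)

Hensel: r_{i+1} = r_i − f(r_i)/f′(r_i) mod 23^{i+2}, where f′(x) = 3x². Iterate:
  r_0 = 19 (mod 23)
  r_1 = 479 (mod 529)
Final: r = 479 with f(r) ≡ 0 mod 23^2.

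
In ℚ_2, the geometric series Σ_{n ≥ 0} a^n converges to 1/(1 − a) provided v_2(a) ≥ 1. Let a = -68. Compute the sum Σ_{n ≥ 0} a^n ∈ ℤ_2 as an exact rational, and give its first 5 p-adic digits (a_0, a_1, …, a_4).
Σ a^n = 1/(1 − a) = 1/69;  first 5 digits = (1, 0, 1, 1, 0)

v_2(a) = 2 ≥ 1, so the series converges in ℤ_2 to 1/(1 − a) = 1/(1 − (-68)) = 1/69. Expand this rational in ℤ_2: compute digits iteratively via d_i = x_i mod 2, x_{i+1} = (x_i − d_i)/2. The first 5 digits are (1, 0, 1, 1, 0).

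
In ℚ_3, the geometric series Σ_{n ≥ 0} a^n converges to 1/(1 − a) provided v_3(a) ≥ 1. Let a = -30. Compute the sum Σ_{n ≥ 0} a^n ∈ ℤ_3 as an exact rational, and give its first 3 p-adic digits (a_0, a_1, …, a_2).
Σ a^n = 1/(1 − a) = 1/31;  first 3 digits = (1, 2, 0)

v_3(a) = 1 ≥ 1, so the series converges in ℤ_3 to 1/(1 − a) = 1/(1 − (-30)) = 1/31. Expand this rational in ℤ_3: compute digits iteratively via d_i = x_i mod 3, x_{i+1} = (x_i − d_i)/3. The first 3 digits are (1, 2, 0).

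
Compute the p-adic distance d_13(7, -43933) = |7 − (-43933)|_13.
d_13(7, -43933) = 1/2197

Step 1 — x − y = 7 − (-43933) = 43940. Step 2 — v_13(43940) = 3 (factor: 43940 = (13^3 · 20); the sign does not affect v_p). Step 3 — |x − y|_13 = 13^{-3} = 1/2197.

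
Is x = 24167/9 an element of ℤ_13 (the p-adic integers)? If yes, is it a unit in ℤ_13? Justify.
x ∈ ℤ_13 but not a unit; v_13(x) = 3 > 0

ℤ_13 = {x ∈ ℚ_13 : v_13(x) ≥ 0} and ℤ_13^× = {x ∈ ℤ_13 : v_13(x) = 0}. Here v_13(24167/9) = v_13(num) − v_13(den) = 3; compare against these criteria.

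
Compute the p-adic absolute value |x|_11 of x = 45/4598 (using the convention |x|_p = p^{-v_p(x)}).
|45/4598|_11 = 121

Step 1 — compute v_11(x) by factoring powers of 11 out of the numerator and denominator: v_11(45/4598) = -2. Step 2 — apply |x|_p = p^{-v_p(x)} = 11^{2} = 121.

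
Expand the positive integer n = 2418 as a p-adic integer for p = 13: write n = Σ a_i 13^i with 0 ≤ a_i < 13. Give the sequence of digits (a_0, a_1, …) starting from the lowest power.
(a_0, a_1, …) = (0, 4, 1, 1)

Repeated division by 13 gives the digits low-to-high: 2418 = 4·13^1 + 1·13^2 + 1·13^3. Digit sequence: (0, 4, 1, 1).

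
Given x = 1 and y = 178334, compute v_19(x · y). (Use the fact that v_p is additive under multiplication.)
v_19(178334) = 3

v_p(x) = 0 (factor: 1 = 19^0 · 1); v_p(y) = 3 (factor: 178334 = 19^3 · 26). Additivity: v_p(xy) = v_p(x) + v_p(y) = 0 + 3 = 3. (Direct check: xy = 178334 = 19^3 · (26).)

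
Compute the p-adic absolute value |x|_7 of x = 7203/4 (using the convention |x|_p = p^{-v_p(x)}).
|7203/4|_7 = 1/2401

Step 1 — compute v_7(x) by factoring powers of 7 out of the numerator and denominator: v_7(7203/4) = 4. Step 2 — apply |x|_p = p^{-v_p(x)} = 7^{-4} = 1/2401.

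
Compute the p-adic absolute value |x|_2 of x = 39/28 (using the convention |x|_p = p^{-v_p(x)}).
|39/28|_2 = 4

Step 1 — compute v_2(x) by factoring powers of 2 out of the numerator and denominator: v_2(39/28) = -2. Step 2 — apply |x|_p = p^{-v_p(x)} = 2^{2} = 4.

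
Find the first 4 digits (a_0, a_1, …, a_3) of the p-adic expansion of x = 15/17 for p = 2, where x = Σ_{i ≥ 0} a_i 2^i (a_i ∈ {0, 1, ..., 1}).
(a_0, …, a_3) = (1, 1, 1, 1)

v_2(15/17) = 0 (numerator and denominator both coprime to 2), so x ∈ ℤ_2^×. Compute digits iteratively via a_i = x_i mod 2, x_{i+1} = (x_i − a_i)/2, with x_0 = x:
  x_0 = 15/17;  a_0 = 1;  x_1 = (x_0 − 1)/2 = -1/17
  x_1 = -1/17;  a_1 = 1;  x_2 = (x_1 − 1)/2 = -9/17
  x_2 = -9/17;  a_2 = 1;  x_3 = (x_2 − 1)/2 = -13/17
  x_3 = -13/17;  a_3 = 1;  x_4 = (x_3 − 1)/2 = -15/17
Digits: (1, 1, 1, 1).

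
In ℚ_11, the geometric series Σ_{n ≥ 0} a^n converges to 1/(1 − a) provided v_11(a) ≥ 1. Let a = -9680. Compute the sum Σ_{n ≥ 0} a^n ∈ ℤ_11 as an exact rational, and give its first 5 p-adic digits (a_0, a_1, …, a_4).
Σ a^n = 1/(1 − a) = 1/9681;  first 5 digits = (1, 0, 8, 3, 8)

v_11(a) = 2 ≥ 1, so the series converges in ℤ_11 to 1/(1 − a) = 1/(1 − (-9680)) = 1/9681. Expand this rational in ℤ_11: compute digits iteratively via d_i = x_i mod 11, x_{i+1} = (x_i − d_i)/11. The first 5 digits are (1, 0, 8, 3, 8).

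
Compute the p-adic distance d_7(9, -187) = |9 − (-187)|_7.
d_7(9, -187) = 1/49

Step 1 — x − y = 9 − (-187) = 196. Step 2 — v_7(196) = 2 (factor: 196 = (7^2 · 4); the sign does not affect v_p). Step 3 — |x − y|_7 = 7^{-2} = 1/49.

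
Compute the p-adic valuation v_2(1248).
v_2(1248) = 5

v_2(n) is the largest exponent k such that 2^k divides n. Factor out: 1248 = 2^5 · 39. (Sign doesn't affect v_p.) So v_2(1248) = 5.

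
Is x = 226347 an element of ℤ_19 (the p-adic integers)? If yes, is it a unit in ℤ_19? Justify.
x ∈ ℤ_19 but not a unit; v_19(x) = 3 > 0

ℤ_19 = {x ∈ ℚ_19 : v_19(x) ≥ 0} and ℤ_19^× = {x ∈ ℤ_19 : v_19(x) = 0}. Here v_19(226347) = v_19(num) − v_19(den) = 3; compare against these criteria.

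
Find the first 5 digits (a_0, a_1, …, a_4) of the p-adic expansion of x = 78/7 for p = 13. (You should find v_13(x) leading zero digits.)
(a_0, …, a_4) = (0, 12, 1, 11, 1)

v_13(78/7) = 1, so a_0 = ... = a_0 = 0. Factor out: x = 13^1 · u with u = 6/7 a unit in ℤ_13. Expand u iteratively via a_{v+i} = u_i mod 13, u_{i+1} = (u_i − a_{v+i})/13:
  u_0 = 6/7;  a_1 = 12;  u_1 = (u_0 − 12)/13 = -6/7
  u_1 = -6/7;  a_2 = 1;  u_2 = (u_1 − 1)/13 = -1/7
  u_2 = -1/7;  a_3 = 11;  u_3 = (u_2 − 11)/13 = -6/7
  u_3 = -6/7;  a_4 = 1;  u_4 = (u_3 − 1)/13 = -1/7
Digits: (0, 12, 1, 11, 1).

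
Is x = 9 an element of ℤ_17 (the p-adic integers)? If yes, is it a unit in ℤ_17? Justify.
x ∈ ℤ_17^× (unit); v_17(x) = 0

ℤ_17 = {x ∈ ℚ_17 : v_17(x) ≥ 0} and ℤ_17^× = {x ∈ ℤ_17 : v_17(x) = 0}. Here v_17(9) = v_17(num) − v_17(den) = 0; compare against these criteria.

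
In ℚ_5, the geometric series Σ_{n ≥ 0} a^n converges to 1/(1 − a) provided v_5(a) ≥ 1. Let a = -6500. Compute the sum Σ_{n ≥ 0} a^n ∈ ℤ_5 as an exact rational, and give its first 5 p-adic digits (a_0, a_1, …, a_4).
Σ a^n = 1/(1 − a) = 1/6501;  first 5 digits = (1, 0, 0, 3, 4)

v_5(a) = 3 ≥ 1, so the series converges in ℤ_5 to 1/(1 − a) = 1/(1 − (-6500)) = 1/6501. Expand this rational in ℤ_5: compute digits iteratively via d_i = x_i mod 5, x_{i+1} = (x_i − d_i)/5. The first 5 digits are (1, 0, 0, 3, 4).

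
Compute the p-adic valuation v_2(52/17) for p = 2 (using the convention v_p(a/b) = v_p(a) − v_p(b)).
v_2(52/17) = 2

Factor powers of 2 from the numerator and denominator of the reduced fraction: 52 = 2^2 · 13 and 17 = 2^0 · 17. Apply v_p(a/b) = v_p(a) − v_p(b): v_2(52/17) = 2 − 0 = 2.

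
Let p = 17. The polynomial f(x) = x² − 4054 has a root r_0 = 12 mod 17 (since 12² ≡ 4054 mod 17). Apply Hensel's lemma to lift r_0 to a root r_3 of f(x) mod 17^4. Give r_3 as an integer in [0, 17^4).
r_3 = 43549 (mod 83521)

Hensel's recurrence: r_{i+1} = r_i − f(r_i)·(f′(r_i))^{-1} mod 17^{i+2}, with f′(x) = 2x. Iterate:
  r_0 = 12 (mod 17)
  r_1 = 199 (mod 289)
  r_2 = 4245 (mod 4913)
  r_3 = 43549 (mod 83521)
Final: r_3 = 43549, and one checks f(r_3) ≡ 0 mod 17^4.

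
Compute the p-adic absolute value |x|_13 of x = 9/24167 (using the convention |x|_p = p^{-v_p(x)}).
|9/24167|_13 = 2197

Step 1 — compute v_13(x) by factoring powers of 13 out of the numerator and denominator: v_13(9/24167) = -3. Step 2 — apply |x|_p = p^{-v_p(x)} = 13^{3} = 2197.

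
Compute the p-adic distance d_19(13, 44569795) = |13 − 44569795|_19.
d_19(13, 44569795) = 1/2476099

Step 1 — x − y = 13 − 44569795 = -44569782. Step 2 — v_19(-44569782) = 5 (factor: -44569782 = −(19^5 · 18); the sign does not affect v_p). Step 3 — |x − y|_19 = 19^{-5} = 1/2476099.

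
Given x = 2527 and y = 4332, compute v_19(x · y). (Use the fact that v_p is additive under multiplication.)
v_19(10946964) = 4

v_p(x) = 2 (factor: 2527 = 19^2 · 7); v_p(y) = 2 (factor: 4332 = 19^2 · 12). Additivity: v_p(xy) = v_p(x) + v_p(y) = 2 + 2 = 4. (Direct check: xy = 10946964 = 19^4 · (84).)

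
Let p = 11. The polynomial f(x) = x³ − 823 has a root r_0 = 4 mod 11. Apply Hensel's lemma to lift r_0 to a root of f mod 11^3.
r_2 = 1313 (mod 1331)

Hensel: r_{i+1} = r_i − f(r_i)/f′(r_i) mod 11^{i+2}, where f′(x) = 3x². Iterate:
  r_0 = 4 (mod 11)
  r_1 = 103 (mod 121)
  r_2 = 1313 (mod 1331)
Final: r = 1313 with f(r) ≡ 0 mod 11^3.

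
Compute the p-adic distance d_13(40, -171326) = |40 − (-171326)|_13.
d_13(40, -171326) = 1/28561

Step 1 — x − y = 40 − (-171326) = 171366. Step 2 — v_13(171366) = 4 (factor: 171366 = (13^4 · 6); the sign does not affect v_p). Step 3 — |x − y|_13 = 13^{-4} = 1/28561.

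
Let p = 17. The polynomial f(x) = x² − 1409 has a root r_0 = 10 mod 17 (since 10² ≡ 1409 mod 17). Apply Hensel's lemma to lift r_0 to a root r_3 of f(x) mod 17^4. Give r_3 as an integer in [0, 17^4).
r_3 = 20580 (mod 83521)

Hensel's recurrence: r_{i+1} = r_i − f(r_i)·(f′(r_i))^{-1} mod 17^{i+2}, with f′(x) = 2x. Iterate:
  r_0 = 10 (mod 17)
  r_1 = 61 (mod 289)
  r_2 = 928 (mod 4913)
  r_3 = 20580 (mod 83521)
Final: r_3 = 20580, and one checks f(r_3) ≡ 0 mod 17^4.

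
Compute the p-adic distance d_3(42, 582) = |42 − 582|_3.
d_3(42, 582) = 1/27

Step 1 — x − y = 42 − 582 = -540. Step 2 — v_3(-540) = 3 (factor: -540 = −(3^3 · 20); the sign does not affect v_p). Step 3 — |x − y|_3 = 3^{-3} = 1/27.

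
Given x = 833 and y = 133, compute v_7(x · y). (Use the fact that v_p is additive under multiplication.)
v_7(110789) = 3

v_p(x) = 2 (factor: 833 = 7^2 · 17); v_p(y) = 1 (factor: 133 = 7^1 · 19). Additivity: v_p(xy) = v_p(x) + v_p(y) = 2 + 1 = 3. (Direct check: xy = 110789 = 7^3 · (323).)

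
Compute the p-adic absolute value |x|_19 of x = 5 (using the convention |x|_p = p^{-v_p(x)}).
|5|_19 = 1

Step 1 — compute v_19(x) by factoring powers of 19 out of the numerator and denominator: v_19(5) = 0. Step 2 — apply |x|_p = p^{-v_p(x)} = 19^{0} = 1.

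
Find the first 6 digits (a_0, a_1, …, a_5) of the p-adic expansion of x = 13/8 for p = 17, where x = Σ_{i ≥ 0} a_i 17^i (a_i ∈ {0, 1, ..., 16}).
(a_0, …, a_5) = (8, 6, 6, 6, 6, 6)

v_17(13/8) = 0 (numerator and denominator both coprime to 17), so x ∈ ℤ_17^×. Compute digits iteratively via a_i = x_i mod 17, x_{i+1} = (x_i − a_i)/17, with x_0 = x:
  x_0 = 13/8;  a_0 = 8;  x_1 = (x_0 − 8)/17 = -3/8
  x_1 = -3/8;  a_1 = 6;  x_2 = (x_1 − 6)/17 = -3/8
  x_2 = -3/8;  a_2 = 6;  x_3 = (x_2 − 6)/17 = -3/8
  x_3 = -3/8;  a_3 = 6;  x_4 = (x_3 − 6)/17 = -3/8
  x_4 = -3/8;  a_4 = 6;  x_5 = (x_4 − 6)/17 = -3/8
  x_5 = -3/8;  a_5 = 6;  x_6 = (x_5 − 6)/17 = -3/8
Digits: (8, 6, 6, 6, 6, 6).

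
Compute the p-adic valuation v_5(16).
v_5(16) = 0

v_5(n) is the largest exponent k such that 5^k divides n. Factor out: 16 = 5^0 · 16. (Sign doesn't affect v_p.) So v_5(16) = 0.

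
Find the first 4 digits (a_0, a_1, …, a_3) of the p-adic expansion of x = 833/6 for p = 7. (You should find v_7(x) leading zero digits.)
(a_0, …, a_3) = (0, 0, 4, 1)

v_7(833/6) = 2, so a_0 = ... = a_1 = 0. Factor out: x = 7^2 · u with u = 17/6 a unit in ℤ_7. Expand u iteratively via a_{v+i} = u_i mod 7, u_{i+1} = (u_i − a_{v+i})/7:
  u_0 = 17/6;  a_2 = 4;  u_1 = (u_0 − 4)/7 = -1/6
  u_1 = -1/6;  a_3 = 1;  u_2 = (u_1 − 1)/7 = -1/6
Digits: (0, 0, 4, 1).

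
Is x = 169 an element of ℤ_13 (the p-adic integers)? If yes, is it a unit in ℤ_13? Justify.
x ∈ ℤ_13 but not a unit; v_13(x) = 2 > 0

ℤ_13 = {x ∈ ℚ_13 : v_13(x) ≥ 0} and ℤ_13^× = {x ∈ ℤ_13 : v_13(x) = 0}. Here v_13(169) = v_13(num) − v_13(den) = 2; compare against these criteria.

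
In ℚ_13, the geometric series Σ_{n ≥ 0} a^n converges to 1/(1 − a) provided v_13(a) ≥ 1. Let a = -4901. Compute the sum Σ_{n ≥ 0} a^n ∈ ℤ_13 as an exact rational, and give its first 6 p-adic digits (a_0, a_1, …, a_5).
Σ a^n = 1/(1 − a) = 1/4902;  first 6 digits = (1, 0, 10, 10, 8, 12)

v_13(a) = 2 ≥ 1, so the series converges in ℤ_13 to 1/(1 − a) = 1/(1 − (-4901)) = 1/4902. Expand this rational in ℤ_13: compute digits iteratively via d_i = x_i mod 13, x_{i+1} = (x_i − d_i)/13. The first 6 digits are (1, 0, 10, 10, 8, 12).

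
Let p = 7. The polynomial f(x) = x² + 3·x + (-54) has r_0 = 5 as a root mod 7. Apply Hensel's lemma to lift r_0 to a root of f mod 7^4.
r_3 = 2392 (mod 2401)

Hensel: r_{i+1} = r_i − f(r_i)·(f′(r_i))^{-1} mod 7^{i+2}, f′(x) = 2x + 3. Iterate:
  r_0 = 5 (mod 7)
  r_1 = 40 (mod 49)
  r_2 = 334 (mod 343)
  r_3 = 2392 (mod 2401)
Final: r = 2392 satisfies f(r) ≡ 0 mod 7^4.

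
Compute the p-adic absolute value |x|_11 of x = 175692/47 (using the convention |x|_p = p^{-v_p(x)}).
|175692/47|_11 = 1/14641

Step 1 — compute v_11(x) by factoring powers of 11 out of the numerator and denominator: v_11(175692/47) = 4. Step 2 — apply |x|_p = p^{-v_p(x)} = 11^{-4} = 1/14641.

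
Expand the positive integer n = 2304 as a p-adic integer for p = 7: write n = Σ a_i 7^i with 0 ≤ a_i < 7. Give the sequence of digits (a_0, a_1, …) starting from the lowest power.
(a_0, a_1, …) = (1, 0, 5, 6)

Repeated division by 7 gives the digits low-to-high: 2304 = 1 + 5·7^2 + 6·7^3. Digit sequence: (1, 0, 5, 6).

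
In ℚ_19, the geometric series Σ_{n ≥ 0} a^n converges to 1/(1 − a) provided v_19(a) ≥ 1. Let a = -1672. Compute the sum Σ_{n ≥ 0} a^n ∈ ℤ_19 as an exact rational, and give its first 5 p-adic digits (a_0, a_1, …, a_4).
Σ a^n = 1/(1 − a) = 1/1673;  first 5 digits = (1, 7, 6, 9, 14)

v_19(a) = 1 ≥ 1, so the series converges in ℤ_19 to 1/(1 − a) = 1/(1 − (-1672)) = 1/1673. Expand this rational in ℤ_19: compute digits iteratively via d_i = x_i mod 19, x_{i+1} = (x_i − d_i)/19. The first 5 digits are (1, 7, 6, 9, 14).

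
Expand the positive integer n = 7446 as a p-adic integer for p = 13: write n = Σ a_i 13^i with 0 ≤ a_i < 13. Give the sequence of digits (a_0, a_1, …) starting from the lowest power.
(a_0, a_1, …) = (10, 0, 5, 3)

Repeated division by 13 gives the digits low-to-high: 7446 = 10 + 5·13^2 + 3·13^3. Digit sequence: (10, 0, 5, 3).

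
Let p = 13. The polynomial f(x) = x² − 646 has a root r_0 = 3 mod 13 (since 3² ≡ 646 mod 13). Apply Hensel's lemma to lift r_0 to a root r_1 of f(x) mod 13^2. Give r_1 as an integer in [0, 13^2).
r_1 = 81 (mod 169)

Hensel's recurrence: r_{i+1} = r_i − f(r_i)·(f′(r_i))^{-1} mod 13^{i+2}, with f′(x) = 2x. Iterate:
  r_0 = 3 (mod 13)
  r_1 = 81 (mod 169)
Final: r_1 = 81, and one checks f(r_1) ≡ 0 mod 13^2.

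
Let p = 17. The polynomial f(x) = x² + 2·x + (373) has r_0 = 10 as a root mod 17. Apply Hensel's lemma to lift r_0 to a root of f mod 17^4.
r_3 = 65630 (mod 83521)

Hensel: r_{i+1} = r_i − f(r_i)·(f′(r_i))^{-1} mod 17^{i+2}, f′(x) = 2x + 2. Iterate:
  r_0 = 10 (mod 17)
  r_1 = 27 (mod 289)
  r_2 = 1761 (mod 4913)
  r_3 = 65630 (mod 83521)
Final: r = 65630 satisfies f(r) ≡ 0 mod 17^4.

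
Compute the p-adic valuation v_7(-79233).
v_7(-79233) = 4

v_7(n) is the largest exponent k such that 7^k divides n. Factor out: -79233 = -7^4 · 33. (Sign doesn't affect v_p.) So v_7(-79233) = 4.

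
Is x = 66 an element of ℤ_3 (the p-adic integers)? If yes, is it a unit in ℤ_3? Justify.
x ∈ ℤ_3 but not a unit; v_3(x) = 1 > 0

ℤ_3 = {x ∈ ℚ_3 : v_3(x) ≥ 0} and ℤ_3^× = {x ∈ ℤ_3 : v_3(x) = 0}. Here v_3(66) = v_3(num) − v_3(den) = 1; compare against these criteria.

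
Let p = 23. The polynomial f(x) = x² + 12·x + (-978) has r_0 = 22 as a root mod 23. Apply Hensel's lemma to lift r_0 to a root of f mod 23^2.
r_1 = 45 (mod 529)

Hensel: r_{i+1} = r_i − f(r_i)·(f′(r_i))^{-1} mod 23^{i+2}, f′(x) = 2x + 12. Iterate:
  r_0 = 22 (mod 23)
  r_1 = 45 (mod 529)
Final: r = 45 satisfies f(r) ≡ 0 mod 23^2.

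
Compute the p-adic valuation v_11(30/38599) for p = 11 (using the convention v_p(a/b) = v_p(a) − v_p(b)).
v_11(30/38599) = -3

Factor powers of 11 from the numerator and denominator of the reduced fraction: 30 = 11^0 · 30 and 38599 = 11^3 · 29. Apply v_p(a/b) = v_p(a) − v_p(b): v_11(30/38599) = 0 − 3 = -3.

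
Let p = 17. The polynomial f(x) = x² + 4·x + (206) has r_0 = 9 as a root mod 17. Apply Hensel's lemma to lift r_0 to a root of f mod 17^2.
r_1 = 60 (mod 289)

Hensel: r_{i+1} = r_i − f(r_i)·(f′(r_i))^{-1} mod 17^{i+2}, f′(x) = 2x + 4. Iterate:
  r_0 = 9 (mod 17)
  r_1 = 60 (mod 289)
Final: r = 60 satisfies f(r) ≡ 0 mod 17^2.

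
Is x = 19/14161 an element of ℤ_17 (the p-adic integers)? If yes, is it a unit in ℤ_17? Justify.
x ∉ ℤ_17 (v_17(x) = -2 < 0)

ℤ_17 = {x ∈ ℚ_17 : v_17(x) ≥ 0} and ℤ_17^× = {x ∈ ℤ_17 : v_17(x) = 0}. Here v_17(19/14161) = v_17(num) − v_17(den) = -2; compare against these criteria.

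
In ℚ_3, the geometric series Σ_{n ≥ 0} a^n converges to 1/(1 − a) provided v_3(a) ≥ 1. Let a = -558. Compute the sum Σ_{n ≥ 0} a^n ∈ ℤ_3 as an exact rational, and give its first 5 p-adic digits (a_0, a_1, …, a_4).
Σ a^n = 1/(1 − a) = 1/559;  first 5 digits = (1, 0, 1, 0, 0)

v_3(a) = 2 ≥ 1, so the series converges in ℤ_3 to 1/(1 − a) = 1/(1 − (-558)) = 1/559. Expand this rational in ℤ_3: compute digits iteratively via d_i = x_i mod 3, x_{i+1} = (x_i − d_i)/3. The first 5 digits are (1, 0, 1, 0, 0).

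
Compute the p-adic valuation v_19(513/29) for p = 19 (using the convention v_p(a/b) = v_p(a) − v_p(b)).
v_19(513/29) = 1

Factor powers of 19 from the numerator and denominator of the reduced fraction: 513 = 19^1 · 27 and 29 = 19^0 · 29. Apply v_p(a/b) = v_p(a) − v_p(b): v_19(513/29) = 1 − 0 = 1.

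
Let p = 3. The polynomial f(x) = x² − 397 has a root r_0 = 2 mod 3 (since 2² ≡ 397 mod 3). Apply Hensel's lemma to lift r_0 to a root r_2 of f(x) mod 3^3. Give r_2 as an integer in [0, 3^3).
r_2 = 17 (mod 27)

Hensel's recurrence: r_{i+1} = r_i − f(r_i)·(f′(r_i))^{-1} mod 3^{i+2}, with f′(x) = 2x. Iterate:
  r_0 = 2 (mod 3)
  r_1 = 8 (mod 9)
  r_2 = 17 (mod 27)
Final: r_2 = 17, and one checks f(r_2) ≡ 0 mod 3^3.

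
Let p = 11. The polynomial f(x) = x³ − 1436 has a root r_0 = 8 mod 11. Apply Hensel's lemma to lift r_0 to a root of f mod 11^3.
r_2 = 459 (mod 1331)

Hensel: r_{i+1} = r_i − f(r_i)/f′(r_i) mod 11^{i+2}, where f′(x) = 3x². Iterate:
  r_0 = 8 (mod 11)
  r_1 = 96 (mod 121)
  r_2 = 459 (mod 1331)
Final: r = 459 with f(r) ≡ 0 mod 11^3.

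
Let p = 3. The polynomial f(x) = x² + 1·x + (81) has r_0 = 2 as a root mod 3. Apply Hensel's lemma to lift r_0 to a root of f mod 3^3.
r_2 = 26 (mod 27)

Hensel: r_{i+1} = r_i − f(r_i)·(f′(r_i))^{-1} mod 3^{i+2}, f′(x) = 2x + 1. Iterate:
  r_0 = 2 (mod 3)
  r_1 = 8 (mod 9)
  r_2 = 26 (mod 27)
Final: r = 26 satisfies f(r) ≡ 0 mod 3^3.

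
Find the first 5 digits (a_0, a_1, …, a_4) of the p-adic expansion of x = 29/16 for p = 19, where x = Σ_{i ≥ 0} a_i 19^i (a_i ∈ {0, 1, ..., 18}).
(a_0, …, a_4) = (3, 13, 10, 3, 1)

v_19(29/16) = 0 (numerator and denominator both coprime to 19), so x ∈ ℤ_19^×. Compute digits iteratively via a_i = x_i mod 19, x_{i+1} = (x_i − a_i)/19, with x_0 = x:
  x_0 = 29/16;  a_0 = 3;  x_1 = (x_0 − 3)/19 = -1/16
  x_1 = -1/16;  a_1 = 13;  x_2 = (x_1 − 13)/19 = -11/16
  x_2 = -11/16;  a_2 = 10;  x_3 = (x_2 − 10)/19 = -9/16
  x_3 = -9/16;  a_3 = 3;  x_4 = (x_3 − 3)/19 = -3/16
  x_4 = -3/16;  a_4 = 1;  x_5 = (x_4 − 1)/19 = -1/16
Digits: (3, 13, 10, 3, 1).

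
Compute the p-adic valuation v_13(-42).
v_13(-42) = 0

v_13(n) is the largest exponent k such that 13^k divides n. Factor out: -42 = -13^0 · 42. (Sign doesn't affect v_p.) So v_13(-42) = 0.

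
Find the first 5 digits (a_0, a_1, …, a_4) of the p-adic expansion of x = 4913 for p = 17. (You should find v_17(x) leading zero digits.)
(a_0, …, a_4) = (0, 0, 0, 1, 0)

v_17(4913) = 3, so a_0 = ... = a_2 = 0. Factor out: x = 17^3 · u with u = 1 a unit in ℤ_17. Expand u iteratively via a_{v+i} = u_i mod 17, u_{i+1} = (u_i − a_{v+i})/17:
  u_0 = 1;  a_3 = 1;  u_1 = (u_0 − 1)/17 = 0
  u_1 = 0;  a_4 = 0;  u_2 = (u_1 − 0)/17 = 0
Digits: (0, 0, 0, 1, 0).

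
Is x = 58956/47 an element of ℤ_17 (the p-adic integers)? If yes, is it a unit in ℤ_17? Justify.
x ∈ ℤ_17 but not a unit; v_17(x) = 3 > 0

ℤ_17 = {x ∈ ℚ_17 : v_17(x) ≥ 0} and ℤ_17^× = {x ∈ ℤ_17 : v_17(x) = 0}. Here v_17(58956/47) = v_17(num) − v_17(den) = 3; compare against these criteria.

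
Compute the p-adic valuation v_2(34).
v_2(34) = 1

v_2(n) is the largest exponent k such that 2^k divides n. Factor out: 34 = 2^1 · 17. (Sign doesn't affect v_p.) So v_2(34) = 1.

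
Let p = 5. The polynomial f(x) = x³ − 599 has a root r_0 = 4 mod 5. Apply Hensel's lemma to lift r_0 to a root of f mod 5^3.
r_2 = 74 (mod 125)

Hensel: r_{i+1} = r_i − f(r_i)/f′(r_i) mod 5^{i+2}, where f′(x) = 3x². Iterate:
  r_0 = 4 (mod 5)
  r_1 = 24 (mod 25)
  r_2 = 74 (mod 125)
Final: r = 74 with f(r) ≡ 0 mod 5^3.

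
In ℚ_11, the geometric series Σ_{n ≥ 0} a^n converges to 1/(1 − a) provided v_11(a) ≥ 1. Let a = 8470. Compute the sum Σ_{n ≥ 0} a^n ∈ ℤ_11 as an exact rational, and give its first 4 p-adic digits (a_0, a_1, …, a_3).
Σ a^n = 1/(1 − a) = -1/8469;  first 4 digits = (1, 0, 4, 6)

v_11(a) = 2 ≥ 1, so the series converges in ℤ_11 to 1/(1 − a) = 1/(1 − 8470) = -1/8469. Expand this rational in ℤ_11: compute digits iteratively via d_i = x_i mod 11, x_{i+1} = (x_i − d_i)/11. The first 4 digits are (1, 0, 4, 6).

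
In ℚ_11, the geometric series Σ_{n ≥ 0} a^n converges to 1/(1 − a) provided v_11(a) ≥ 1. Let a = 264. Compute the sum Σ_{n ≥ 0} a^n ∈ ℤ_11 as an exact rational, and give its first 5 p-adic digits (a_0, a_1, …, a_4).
Σ a^n = 1/(1 − a) = -1/263;  first 5 digits = (1, 2, 6, 5, 1)

v_11(a) = 1 ≥ 1, so the series converges in ℤ_11 to 1/(1 − a) = 1/(1 − 264) = -1/263. Expand this rational in ℤ_11: compute digits iteratively via d_i = x_i mod 11, x_{i+1} = (x_i − d_i)/11. The first 5 digits are (1, 2, 6, 5, 1).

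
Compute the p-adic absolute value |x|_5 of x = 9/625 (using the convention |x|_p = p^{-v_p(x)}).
|9/625|_5 = 625

Step 1 — compute v_5(x) by factoring powers of 5 out of the numerator and denominator: v_5(9/625) = -4. Step 2 — apply |x|_p = p^{-v_p(x)} = 5^{4} = 625.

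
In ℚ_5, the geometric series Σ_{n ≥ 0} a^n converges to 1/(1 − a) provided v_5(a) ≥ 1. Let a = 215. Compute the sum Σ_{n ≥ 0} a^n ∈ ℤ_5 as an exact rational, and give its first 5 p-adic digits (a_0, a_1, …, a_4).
Σ a^n = 1/(1 − a) = -1/214;  first 5 digits = (1, 3, 2, 3, 1)

v_5(a) = 1 ≥ 1, so the series converges in ℤ_5 to 1/(1 − a) = 1/(1 − 215) = -1/214. Expand this rational in ℤ_5: compute digits iteratively via d_i = x_i mod 5, x_{i+1} = (x_i − d_i)/5. The first 5 digits are (1, 3, 2, 3, 1).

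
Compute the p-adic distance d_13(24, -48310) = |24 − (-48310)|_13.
d_13(24, -48310) = 1/2197

Step 1 — x − y = 24 − (-48310) = 48334. Step 2 — v_13(48334) = 3 (factor: 48334 = (13^3 · 22); the sign does not affect v_p). Step 3 — |x − y|_13 = 13^{-3} = 1/2197.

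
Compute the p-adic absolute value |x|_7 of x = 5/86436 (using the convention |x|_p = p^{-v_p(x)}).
|5/86436|_7 = 2401

Step 1 — compute v_7(x) by factoring powers of 7 out of the numerator and denominator: v_7(5/86436) = -4. Step 2 — apply |x|_p = p^{-v_p(x)} = 7^{4} = 2401.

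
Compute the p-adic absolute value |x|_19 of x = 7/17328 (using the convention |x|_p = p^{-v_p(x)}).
|7/17328|_19 = 361

Step 1 — compute v_19(x) by factoring powers of 19 out of the numerator and denominator: v_19(7/17328) = -2. Step 2 — apply |x|_p = p^{-v_p(x)} = 19^{2} = 361.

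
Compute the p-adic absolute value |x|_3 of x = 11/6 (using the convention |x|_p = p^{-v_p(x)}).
|11/6|_3 = 3

Step 1 — compute v_3(x) by factoring powers of 3 out of the numerator and denominator: v_3(11/6) = -1. Step 2 — apply |x|_p = p^{-v_p(x)} = 3^{1} = 3.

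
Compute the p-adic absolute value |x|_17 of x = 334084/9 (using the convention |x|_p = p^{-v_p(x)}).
|334084/9|_17 = 1/83521

Step 1 — compute v_17(x) by factoring powers of 17 out of the numerator and denominator: v_17(334084/9) = 4. Step 2 — apply |x|_p = p^{-v_p(x)} = 17^{-4} = 1/83521.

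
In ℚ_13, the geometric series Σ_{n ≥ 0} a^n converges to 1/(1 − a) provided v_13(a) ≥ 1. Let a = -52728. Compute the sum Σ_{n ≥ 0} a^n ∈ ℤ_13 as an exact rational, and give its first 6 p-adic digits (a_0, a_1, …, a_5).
Σ a^n = 1/(1 − a) = 1/52729;  first 6 digits = (1, 0, 0, 2, 11, 12)

v_13(a) = 3 ≥ 1, so the series converges in ℤ_13 to 1/(1 − a) = 1/(1 − (-52728)) = 1/52729. Expand this rational in ℤ_13: compute digits iteratively via d_i = x_i mod 13, x_{i+1} = (x_i − d_i)/13. The first 6 digits are (1, 0, 0, 2, 11, 12).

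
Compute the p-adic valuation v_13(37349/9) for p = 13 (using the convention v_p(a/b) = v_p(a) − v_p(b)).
v_13(37349/9) = 3

Factor powers of 13 from the numerator and denominator of the reduced fraction: 37349 = 13^3 · 17 and 9 = 13^0 · 9. Apply v_p(a/b) = v_p(a) − v_p(b): v_13(37349/9) = 3 − 0 = 3.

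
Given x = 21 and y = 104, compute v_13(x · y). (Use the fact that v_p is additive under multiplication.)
v_13(2184) = 1

v_p(x) = 0 (factor: 21 = 13^0 · 21); v_p(y) = 1 (factor: 104 = 13^1 · 8). Additivity: v_p(xy) = v_p(x) + v_p(y) = 0 + 1 = 1. (Direct check: xy = 2184 = 13^1 · (168).)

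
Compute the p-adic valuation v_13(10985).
v_13(10985) = 3

v_13(n) is the largest exponent k such that 13^k divides n. Factor out: 10985 = 13^3 · 5. (Sign doesn't affect v_p.) So v_13(10985) = 3.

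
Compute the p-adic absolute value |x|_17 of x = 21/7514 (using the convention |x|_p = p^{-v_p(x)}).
|21/7514|_17 = 289

Step 1 — compute v_17(x) by factoring powers of 17 out of the numerator and denominator: v_17(21/7514) = -2. Step 2 — apply |x|_p = p^{-v_p(x)} = 17^{2} = 289.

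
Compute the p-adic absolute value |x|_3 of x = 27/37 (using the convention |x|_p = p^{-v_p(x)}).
|27/37|_3 = 1/27

Step 1 — compute v_3(x) by factoring powers of 3 out of the numerator and denominator: v_3(27/37) = 3. Step 2 — apply |x|_p = p^{-v_p(x)} = 3^{-3} = 1/27.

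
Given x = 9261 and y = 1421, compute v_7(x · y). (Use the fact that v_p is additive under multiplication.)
v_7(13159881) = 5

v_p(x) = 3 (factor: 9261 = 7^3 · 27); v_p(y) = 2 (factor: 1421 = 7^2 · 29). Additivity: v_p(xy) = v_p(x) + v_p(y) = 3 + 2 = 5. (Direct check: xy = 13159881 = 7^5 · (783).)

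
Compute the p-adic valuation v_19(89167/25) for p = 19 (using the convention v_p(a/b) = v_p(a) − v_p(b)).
v_19(89167/25) = 3

Factor powers of 19 from the numerator and denominator of the reduced fraction: 89167 = 19^3 · 13 and 25 = 19^0 · 25. Apply v_p(a/b) = v_p(a) − v_p(b): v_19(89167/25) = 3 − 0 = 3.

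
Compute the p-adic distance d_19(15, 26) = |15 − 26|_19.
d_19(15, 26) = 1

Step 1 — x − y = 15 − 26 = -11. Step 2 — v_19(-11) = 0 (factor: -11 = −(19^0 · 11); the sign does not affect v_p). Step 3 — |x − y|_19 = 19^{0} = 1.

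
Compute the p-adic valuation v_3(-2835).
v_3(-2835) = 4

v_3(n) is the largest exponent k such that 3^k divides n. Factor out: -2835 = -3^4 · 35. (Sign doesn't affect v_p.) So v_3(-2835) = 4.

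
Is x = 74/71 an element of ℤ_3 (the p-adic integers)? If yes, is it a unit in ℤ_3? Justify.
x ∈ ℤ_3^× (unit); v_3(x) = 0

ℤ_3 = {x ∈ ℚ_3 : v_3(x) ≥ 0} and ℤ_3^× = {x ∈ ℤ_3 : v_3(x) = 0}. Here v_3(74/71) = v_3(num) − v_3(den) = 0; compare against these criteria.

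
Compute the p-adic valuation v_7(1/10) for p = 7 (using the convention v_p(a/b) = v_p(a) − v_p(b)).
v_7(1/10) = 0

Factor powers of 7 from the numerator and denominator of the reduced fraction: 1 = 7^0 · 1 and 10 = 7^0 · 10. Apply v_p(a/b) = v_p(a) − v_p(b): v_7(1/10) = 0 − 0 = 0.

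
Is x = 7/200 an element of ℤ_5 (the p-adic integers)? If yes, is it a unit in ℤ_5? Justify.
x ∉ ℤ_5 (v_5(x) = -2 < 0)

ℤ_5 = {x ∈ ℚ_5 : v_5(x) ≥ 0} and ℤ_5^× = {x ∈ ℤ_5 : v_5(x) = 0}. Here v_5(7/200) = v_5(num) − v_5(den) = -2; compare against these criteria.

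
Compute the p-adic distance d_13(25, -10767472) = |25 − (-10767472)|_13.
d_13(25, -10767472) = 1/371293

Step 1 — x − y = 25 − (-10767472) = 10767497. Step 2 — v_13(10767497) = 5 (factor: 10767497 = (13^5 · 29); the sign does not affect v_p). Step 3 — |x − y|_13 = 13^{-5} = 1/371293.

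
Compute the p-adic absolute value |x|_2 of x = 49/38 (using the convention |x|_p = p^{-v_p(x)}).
|49/38|_2 = 2

Step 1 — compute v_2(x) by factoring powers of 2 out of the numerator and denominator: v_2(49/38) = -1. Step 2 — apply |x|_p = p^{-v_p(x)} = 2^{1} = 2.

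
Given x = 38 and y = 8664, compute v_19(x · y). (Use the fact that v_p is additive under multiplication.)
v_19(329232) = 3

v_p(x) = 1 (factor: 38 = 19^1 · 2); v_p(y) = 2 (factor: 8664 = 19^2 · 24). Additivity: v_p(xy) = v_p(x) + v_p(y) = 1 + 2 = 3. (Direct check: xy = 329232 = 19^3 · (48).)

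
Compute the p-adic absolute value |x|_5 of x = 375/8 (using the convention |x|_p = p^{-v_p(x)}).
|375/8|_5 = 1/125

Step 1 — compute v_5(x) by factoring powers of 5 out of the numerator and denominator: v_5(375/8) = 3. Step 2 — apply |x|_p = p^{-v_p(x)} = 5^{-3} = 1/125.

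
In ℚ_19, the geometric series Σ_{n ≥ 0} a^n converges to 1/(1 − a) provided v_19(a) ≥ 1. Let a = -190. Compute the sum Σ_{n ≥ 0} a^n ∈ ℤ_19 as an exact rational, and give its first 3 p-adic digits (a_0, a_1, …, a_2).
Σ a^n = 1/(1 − a) = 1/191;  first 3 digits = (1, 9, 4)

v_19(a) = 1 ≥ 1, so the series converges in ℤ_19 to 1/(1 − a) = 1/(1 − (-190)) = 1/191. Expand this rational in ℤ_19: compute digits iteratively via d_i = x_i mod 19, x_{i+1} = (x_i − d_i)/19. The first 3 digits are (1, 9, 4).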